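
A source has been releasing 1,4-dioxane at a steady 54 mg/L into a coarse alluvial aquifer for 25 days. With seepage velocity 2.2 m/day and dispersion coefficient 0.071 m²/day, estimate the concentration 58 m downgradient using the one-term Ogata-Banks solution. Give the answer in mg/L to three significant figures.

For a continuous step input, C/C₀ ≈ ½·erfc((x−vt)/(2√(Dt))).
vt = 2.2 × 25 = 55 m and 2√(Dt) = 2√(0.071 × 25) = 2.665 m.
Argument (x−vt)/(2√(Dt)) = (58 − 55)/2.665 = 1.126; ½·erfc(1.126) = 0.05565.
C = 54 × 0.05565 = 3.01 mg/L.

3.01 mg/L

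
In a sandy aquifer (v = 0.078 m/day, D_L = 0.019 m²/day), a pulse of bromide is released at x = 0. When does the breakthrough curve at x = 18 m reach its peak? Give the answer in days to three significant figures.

228 days

For the 1D instantaneous-source solution, setting ∂C/∂t = 0 at fixed x gives v²t² + 2Dt − x² = 0, so t = (√(D² + v²x²) − D)/v².
√(D² + v²x²) = √(0.019² + 0.078² × 18²) = 1.404; v² = 0.006084.
t = (1.404 − 0.019)/0.006084 = 228 days (vs. the pure-advection estimate x/v = 231 d).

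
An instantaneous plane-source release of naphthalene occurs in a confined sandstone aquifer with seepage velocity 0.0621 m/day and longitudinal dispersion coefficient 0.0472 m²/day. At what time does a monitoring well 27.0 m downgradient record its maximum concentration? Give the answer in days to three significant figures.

423 days

For the 1D instantaneous-source solution, setting ∂C/∂t = 0 at fixed x gives v²t² + 2Dt − x² = 0, so t = (√(D² + v²x²) − D)/v².
√(D² + v²x²) = √(0.0472² + 0.0621² × 27.0²) = 1.677; v² = 0.00385641.
t = (1.677 − 0.0472)/0.00385641 = 423 days (vs. the pure-advection estimate x/v = 435 d).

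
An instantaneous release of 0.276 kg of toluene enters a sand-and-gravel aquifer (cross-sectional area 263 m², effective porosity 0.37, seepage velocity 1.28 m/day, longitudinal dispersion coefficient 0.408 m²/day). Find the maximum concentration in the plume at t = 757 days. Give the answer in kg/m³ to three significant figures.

4.55e-05 kg/m³

The peak of an instantaneous 1D plume sits at x = vt; there the Gaussian factor is 1 and C_max = M/(n_e·A·√(4πDt)), where n_e·A is the pore area the mass is dissolved in.
√(4πDt) = √(4π × 0.408 × 757) = 62.30 m, so C_max = 0.276/(0.37 × 263 × 62.30) = 4.55e-05 kg/m³.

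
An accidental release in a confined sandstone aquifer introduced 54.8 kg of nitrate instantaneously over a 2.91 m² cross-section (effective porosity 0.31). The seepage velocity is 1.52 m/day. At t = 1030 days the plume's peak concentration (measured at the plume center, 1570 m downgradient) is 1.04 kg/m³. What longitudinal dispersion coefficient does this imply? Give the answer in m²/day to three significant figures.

At the plume center C_max = M/(n_e·A·√(4πDt)), so D = M²/(4πt·(n_e·A·C_max)²).
n_e·A·C_max = 0.31 × 2.91 × 1.04 = 0.9382 kg/m.
D = 54.8²/(4π × 1030 × 0.9382²) = 0.264 m²/day.

0.264 m²/day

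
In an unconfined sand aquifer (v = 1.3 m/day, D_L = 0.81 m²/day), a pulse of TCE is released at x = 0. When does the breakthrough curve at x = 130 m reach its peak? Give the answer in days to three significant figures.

99.5 days

For the 1D instantaneous-source solution, setting ∂C/∂t = 0 at fixed x gives v²t² + 2Dt − x² = 0, so t = (√(D² + v²x²) − D)/v².
√(D² + v²x²) = √(0.81² + 1.3² × 130²) = 169.0; v² = 1.69.
t = (169.0 − 0.81)/1.69 = 99.5 days (vs. the pure-advection estimate x/v = 100 d).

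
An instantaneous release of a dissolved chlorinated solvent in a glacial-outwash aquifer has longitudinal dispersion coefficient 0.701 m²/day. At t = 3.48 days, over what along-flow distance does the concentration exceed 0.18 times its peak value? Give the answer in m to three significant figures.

The plume is Gaussian with σ = √(2Dt) = √(2 × 0.701 × 3.48) = 2.209 m.
C/C_peak = exp(−Δx²/(2σ²)) = 0.18 ⇒ Δx = σ·√(−2 ln 0.18) = 2.209 × 1.852 = 4.091 m.
Width = 2Δx = 8.18 m.

8.18 m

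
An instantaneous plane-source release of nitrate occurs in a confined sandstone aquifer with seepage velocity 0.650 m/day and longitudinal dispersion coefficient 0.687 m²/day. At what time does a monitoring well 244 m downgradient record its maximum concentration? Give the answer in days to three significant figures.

374 days

For the 1D instantaneous-source solution, setting ∂C/∂t = 0 at fixed x gives v²t² + 2Dt − x² = 0, so t = (√(D² + v²x²) − D)/v².
√(D² + v²x²) = √(0.687² + 0.650² × 244²) = 158.6; v² = 0.4225.
t = (158.6 − 0.687)/0.4225 = 374 days (vs. the pure-advection estimate x/v = 375 d).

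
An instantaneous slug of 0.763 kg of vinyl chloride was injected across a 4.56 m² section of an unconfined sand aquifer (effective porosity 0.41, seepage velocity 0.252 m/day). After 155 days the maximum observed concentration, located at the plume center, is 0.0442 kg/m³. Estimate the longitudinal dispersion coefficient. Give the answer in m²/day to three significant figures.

At the plume center C_max = M/(n_e·A·√(4πDt)), so D = M²/(4πt·(n_e·A·C_max)²).
n_e·A·C_max = 0.41 × 4.56 × 0.0442 = 0.08264 kg/m.
D = 0.763²/(4π × 155 × 0.08264²) = 0.0438 m²/day.

0.0438 m²/day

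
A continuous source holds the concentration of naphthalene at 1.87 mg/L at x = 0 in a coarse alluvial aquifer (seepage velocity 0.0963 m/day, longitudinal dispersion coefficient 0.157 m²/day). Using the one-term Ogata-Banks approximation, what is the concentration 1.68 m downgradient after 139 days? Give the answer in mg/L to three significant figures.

For a continuous step input, C/C₀ ≈ ½·erfc((x−vt)/(2√(Dt))).
vt = 0.0963 × 139 = 13.3857 m and 2√(Dt) = 2√(0.157 × 139) = 9.343 m.
Argument (x−vt)/(2√(Dt)) = (1.68 − 13.3857)/9.343 = -1.253; ½·erfc(-1.253) = 0.9618.
C = 1.87 × 0.9618 = 1.80 mg/L.

1.80 mg/L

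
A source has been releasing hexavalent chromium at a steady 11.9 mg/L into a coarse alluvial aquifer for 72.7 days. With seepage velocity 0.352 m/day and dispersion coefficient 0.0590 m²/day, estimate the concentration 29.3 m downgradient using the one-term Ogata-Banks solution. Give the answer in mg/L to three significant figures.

1.22 mg/L

For a continuous step input, C/C₀ ≈ ½·erfc((x−vt)/(2√(Dt))).
vt = 0.352 × 72.7 = 25.5904 m and 2√(Dt) = 2√(0.0590 × 72.7) = 4.142 m.
Argument (x−vt)/(2√(Dt)) = (29.3 − 25.5904)/4.142 = 0.8956; ½·erfc(0.8956) = 0.1027.
C = 11.9 × 0.1027 = 1.22 mg/L.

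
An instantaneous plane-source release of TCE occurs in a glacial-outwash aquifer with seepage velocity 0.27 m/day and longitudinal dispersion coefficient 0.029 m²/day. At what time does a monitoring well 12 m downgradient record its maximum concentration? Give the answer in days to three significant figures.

44.0 days

For the 1D instantaneous-source solution, setting ∂C/∂t = 0 at fixed x gives v²t² + 2Dt − x² = 0, so t = (√(D² + v²x²) − D)/v².
√(D² + v²x²) = √(0.029² + 0.27² × 12²) = 3.240; v² = 0.0729.
t = (3.240 − 0.029)/0.0729 = 44.0 days (vs. the pure-advection estimate x/v = 44.4 d).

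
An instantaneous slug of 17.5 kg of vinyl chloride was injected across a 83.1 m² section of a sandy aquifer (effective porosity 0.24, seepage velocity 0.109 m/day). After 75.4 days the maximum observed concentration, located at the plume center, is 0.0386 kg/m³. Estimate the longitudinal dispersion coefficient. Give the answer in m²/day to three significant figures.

0.545 m²/day

At the plume center C_max = M/(n_e·A·√(4πDt)), so D = M²/(4πt·(n_e·A·C_max)²).
n_e·A·C_max = 0.24 × 83.1 × 0.0386 = 0.7698 kg/m.
D = 17.5²/(4π × 75.4 × 0.7698²) = 0.545 m²/day.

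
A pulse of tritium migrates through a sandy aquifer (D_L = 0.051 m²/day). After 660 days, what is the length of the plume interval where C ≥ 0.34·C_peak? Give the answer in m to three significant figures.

The plume is Gaussian with σ = √(2Dt) = √(2 × 0.051 × 660) = 8.205 m.
C/C_peak = exp(−Δx²/(2σ²)) = 0.34 ⇒ Δx = σ·√(−2 ln 0.34) = 8.205 × 1.469 = 12.05 m.
Width = 2Δx = 24.1 m.

24.1 m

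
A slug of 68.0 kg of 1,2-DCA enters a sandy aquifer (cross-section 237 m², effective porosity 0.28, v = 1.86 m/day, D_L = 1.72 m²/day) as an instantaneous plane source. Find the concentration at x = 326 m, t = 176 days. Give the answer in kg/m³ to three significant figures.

0.0166 kg/m³

For an instantaneous plane source, C(x,t) = M/(n_e·A·√(4πDt)) · exp(−(x−vt)²/(4Dt)), with n_e·A the pore (flow) area.
Plume center vt = 1.86 × 176 = 327.36 m, so the well at 326 m is 1.36 m upgradient of the peak.
√(4πDt) = 61.68 m, giving peak height M/(n_e·A·√(4πDt)) = 68.0/(0.28 × 237 × 61.68) = 0.01661 kg/m³.
(x−vt)²/(4Dt) = (-1.36)²/(4 × 1.72 × 176) = 0.001527; exp(−0.001527) = 0.9985.
C = 0.01661 × 0.9985 = 0.0166 kg/m³.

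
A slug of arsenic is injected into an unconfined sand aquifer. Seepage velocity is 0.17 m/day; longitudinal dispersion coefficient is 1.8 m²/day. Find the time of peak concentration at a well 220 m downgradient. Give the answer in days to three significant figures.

For the 1D instantaneous-source solution, setting ∂C/∂t = 0 at fixed x gives v²t² + 2Dt − x² = 0, so t = (√(D² + v²x²) − D)/v².
√(D² + v²x²) = √(1.8² + 0.17² × 220²) = 37.44; v² = 0.0289.
t = (37.44 − 1.8)/0.0289 = 1230 days (vs. the pure-advection estimate x/v = 1290 d).

1230 days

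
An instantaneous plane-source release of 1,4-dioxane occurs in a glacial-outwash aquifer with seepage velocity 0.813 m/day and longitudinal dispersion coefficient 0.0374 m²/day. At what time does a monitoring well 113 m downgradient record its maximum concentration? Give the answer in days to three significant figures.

For the 1D instantaneous-source solution, setting ∂C/∂t = 0 at fixed x gives v²t² + 2Dt − x² = 0, so t = (√(D² + v²x²) − D)/v².
√(D² + v²x²) = √(0.0374² + 0.813² × 113²) = 91.87; v² = 0.660969.
t = (91.87 − 0.0374)/0.660969 = 139 days (vs. the pure-advection estimate x/v = 139 d).

139 days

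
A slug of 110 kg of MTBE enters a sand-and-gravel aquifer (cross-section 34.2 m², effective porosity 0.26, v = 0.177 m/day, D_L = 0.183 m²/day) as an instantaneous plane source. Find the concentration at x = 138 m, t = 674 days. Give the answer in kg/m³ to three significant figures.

0.155 kg/m³

For an instantaneous plane source, C(x,t) = M/(n_e·A·√(4πDt)) · exp(−(x−vt)²/(4Dt)), with n_e·A the pore (flow) area.
Plume center vt = 0.177 × 674 = 119.298 m, so the well at 138 m is 18.702 m downgradient of the peak.
√(4πDt) = 39.37 m, giving peak height M/(n_e·A·√(4πDt)) = 110/(0.26 × 34.2 × 39.37) = 0.3142 kg/m³.
(x−vt)²/(4Dt) = (18.702)²/(4 × 0.183 × 674) = 0.7089; exp(−0.7089) = 0.4922.
C = 0.3142 × 0.4922 = 0.155 kg/m³.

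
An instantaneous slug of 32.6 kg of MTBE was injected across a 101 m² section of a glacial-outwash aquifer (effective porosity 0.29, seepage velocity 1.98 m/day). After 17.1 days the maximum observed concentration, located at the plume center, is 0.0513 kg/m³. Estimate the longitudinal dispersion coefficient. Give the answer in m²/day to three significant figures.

At the plume center C_max = M/(n_e·A·√(4πDt)), so D = M²/(4πt·(n_e·A·C_max)²).
n_e·A·C_max = 0.29 × 101 × 0.0513 = 1.503 kg/m.
D = 32.6²/(4π × 17.1 × 1.503²) = 2.19 m²/day.

2.19 m²/day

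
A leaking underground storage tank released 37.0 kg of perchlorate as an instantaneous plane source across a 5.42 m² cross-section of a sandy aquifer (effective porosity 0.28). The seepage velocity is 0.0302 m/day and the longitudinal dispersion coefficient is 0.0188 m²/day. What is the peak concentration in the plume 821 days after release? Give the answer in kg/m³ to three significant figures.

1.75 kg/m³

The peak of an instantaneous 1D plume sits at x = vt; there the Gaussian factor is 1 and C_max = M/(n_e·A·√(4πDt)), where n_e·A is the pore area the mass is dissolved in.
√(4πDt) = √(4π × 0.0188 × 821) = 13.93 m, so C_max = 37.0/(0.28 × 5.42 × 13.93) = 1.75 kg/m³.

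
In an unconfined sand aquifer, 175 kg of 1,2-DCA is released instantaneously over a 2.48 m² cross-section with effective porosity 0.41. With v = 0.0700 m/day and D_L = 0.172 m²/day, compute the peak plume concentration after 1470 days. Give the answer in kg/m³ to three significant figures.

The peak of an instantaneous 1D plume sits at x = vt; there the Gaussian factor is 1 and C_max = M/(n_e·A·√(4πDt)), where n_e·A is the pore area the mass is dissolved in.
√(4πDt) = √(4π × 0.172 × 1470) = 56.37 m, so C_max = 175/(0.41 × 2.48 × 56.37) = 3.05 kg/m³.

3.05 kg/m³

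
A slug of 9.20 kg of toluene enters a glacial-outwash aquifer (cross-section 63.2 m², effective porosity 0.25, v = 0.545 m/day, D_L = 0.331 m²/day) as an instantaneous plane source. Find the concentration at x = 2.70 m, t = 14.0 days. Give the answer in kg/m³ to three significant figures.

For an instantaneous plane source, C(x,t) = M/(n_e·A·√(4πDt)) · exp(−(x−vt)²/(4Dt)), with n_e·A the pore (flow) area.
Plume center vt = 0.545 × 14.0 = 7.63 m, so the well at 2.70 m is 4.93 m upgradient of the peak.
√(4πDt) = 7.631 m, giving peak height M/(n_e·A·√(4πDt)) = 9.20/(0.25 × 63.2 × 7.631) = 0.07630 kg/m³.
(x−vt)²/(4Dt) = (-4.93)²/(4 × 0.331 × 14.0) = 1.311; exp(−1.311) = 0.2696.
C = 0.07630 × 0.2696 = 0.0206 kg/m³.

0.0206 kg/m³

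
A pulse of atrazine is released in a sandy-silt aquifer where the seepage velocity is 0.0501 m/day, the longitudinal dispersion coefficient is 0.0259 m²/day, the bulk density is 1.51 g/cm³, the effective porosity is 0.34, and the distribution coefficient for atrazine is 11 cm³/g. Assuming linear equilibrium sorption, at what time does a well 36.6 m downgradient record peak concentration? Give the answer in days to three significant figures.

Retardation factor R = 1 + ρ_b·K_d/n = 1 + 1.51 × 11/0.34 = 49.85.
Sorption retards both mechanisms: v_R = v/R = 0.001005 m/day, D_R = D/R = 0.0005196 m²/day.
Peak time from v_R²t² + 2D_R t − x² = 0: t = (√(D_R² + v_R²x²) − D_R)/v_R².
√(D_R² + v_R²x²) = √(0.0005196² + 0.001005² × 36.6²) = 0.03679; v_R² = 1.010e-06.
t = (0.03679 − 0.0005196)/1.010e-06 = 35900 days.

35900 days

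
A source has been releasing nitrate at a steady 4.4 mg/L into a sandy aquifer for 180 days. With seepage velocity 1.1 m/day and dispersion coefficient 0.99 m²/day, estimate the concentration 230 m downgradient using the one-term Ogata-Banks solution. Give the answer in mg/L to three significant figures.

For a continuous step input, C/C₀ ≈ ½·erfc((x−vt)/(2√(Dt))).
vt = 1.1 × 180 = 198 m and 2√(Dt) = 2√(0.99 × 180) = 26.70 m.
Argument (x−vt)/(2√(Dt)) = (230 − 198)/26.70 = 1.199; ½·erfc(1.199) = 0.04498.
C = 4.4 × 0.04498 = 0.198 mg/L.

0.198 mg/L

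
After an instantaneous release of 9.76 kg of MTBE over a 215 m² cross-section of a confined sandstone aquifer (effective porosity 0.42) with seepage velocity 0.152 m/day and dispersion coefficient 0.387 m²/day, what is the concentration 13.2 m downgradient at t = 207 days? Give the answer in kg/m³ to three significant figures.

For an instantaneous plane source, C(x,t) = M/(n_e·A·√(4πDt)) · exp(−(x−vt)²/(4Dt)), with n_e·A the pore (flow) area.
Plume center vt = 0.152 × 207 = 31.464 m, so the well at 13.2 m is 18.264 m upgradient of the peak.
√(4πDt) = 31.73 m, giving peak height M/(n_e·A·√(4πDt)) = 9.76/(0.42 × 215 × 31.73) = 0.003406 kg/m³.
(x−vt)²/(4Dt) = (-18.264)²/(4 × 0.387 × 207) = 1.041; exp(−1.041) = 0.3531.
C = 0.003406 × 0.3531 = 0.00120 kg/m³.

0.00120 kg/m³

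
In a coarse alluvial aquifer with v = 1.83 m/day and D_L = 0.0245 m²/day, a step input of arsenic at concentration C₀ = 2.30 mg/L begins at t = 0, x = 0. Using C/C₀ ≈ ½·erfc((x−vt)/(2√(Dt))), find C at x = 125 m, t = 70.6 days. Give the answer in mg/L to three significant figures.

2.27 mg/L

For a continuous step input, C/C₀ ≈ ½·erfc((x−vt)/(2√(Dt))).
vt = 1.83 × 70.6 = 129.198 m and 2√(Dt) = 2√(0.0245 × 70.6) = 2.630 m.
Argument (x−vt)/(2√(Dt)) = (125 − 129.198)/2.630 = -1.596; ½·erfc(-1.596) = 0.9880.
C = 2.30 × 0.9880 = 2.27 mg/L.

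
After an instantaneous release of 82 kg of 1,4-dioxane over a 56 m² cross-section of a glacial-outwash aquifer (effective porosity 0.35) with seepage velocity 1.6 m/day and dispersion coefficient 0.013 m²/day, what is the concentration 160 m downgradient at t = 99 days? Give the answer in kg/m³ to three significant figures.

0.633 kg/m³

For an instantaneous plane source, C(x,t) = M/(n_e·A·√(4πDt)) · exp(−(x−vt)²/(4Dt)), with n_e·A the pore (flow) area.
Plume center vt = 1.6 × 99 = 158.4 m, so the well at 160 m is 1.6 m downgradient of the peak.
√(4πDt) = 4.022 m, giving peak height M/(n_e·A·√(4πDt)) = 82/(0.35 × 56 × 4.022) = 1.040 kg/m³.
(x−vt)²/(4Dt) = (1.6)²/(4 × 0.013 × 99) = 0.4973; exp(−0.4973) = 0.6082.
C = 1.040 × 0.6082 = 0.633 kg/m³.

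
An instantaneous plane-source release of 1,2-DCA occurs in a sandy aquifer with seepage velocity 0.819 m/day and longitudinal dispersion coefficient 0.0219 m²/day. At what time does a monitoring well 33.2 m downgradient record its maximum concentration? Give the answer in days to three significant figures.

For the 1D instantaneous-source solution, setting ∂C/∂t = 0 at fixed x gives v²t² + 2Dt − x² = 0, so t = (√(D² + v²x²) − D)/v².
√(D² + v²x²) = √(0.0219² + 0.819² × 33.2²) = 27.19; v² = 0.670761.
t = (27.19 − 0.0219)/0.670761 = 40.5 days (vs. the pure-advection estimate x/v = 40.5 d).

40.5 days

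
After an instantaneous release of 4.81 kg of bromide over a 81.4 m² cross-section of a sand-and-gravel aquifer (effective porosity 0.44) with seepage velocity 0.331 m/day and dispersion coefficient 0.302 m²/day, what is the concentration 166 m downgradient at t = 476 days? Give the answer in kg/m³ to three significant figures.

For an instantaneous plane source, C(x,t) = M/(n_e·A·√(4πDt)) · exp(−(x−vt)²/(4Dt)), with n_e·A the pore (flow) area.
Plume center vt = 0.331 × 476 = 157.556 m, so the well at 166 m is 8.444 m downgradient of the peak.
√(4πDt) = 42.50 m, giving peak height M/(n_e·A·√(4πDt)) = 4.81/(0.44 × 81.4 × 42.50) = 0.003160 kg/m³.
(x−vt)²/(4Dt) = (8.444)²/(4 × 0.302 × 476) = 0.1240; exp(−0.1240) = 0.8834.
C = 0.003160 × 0.8834 = 0.00279 kg/m³.

0.00279 kg/m³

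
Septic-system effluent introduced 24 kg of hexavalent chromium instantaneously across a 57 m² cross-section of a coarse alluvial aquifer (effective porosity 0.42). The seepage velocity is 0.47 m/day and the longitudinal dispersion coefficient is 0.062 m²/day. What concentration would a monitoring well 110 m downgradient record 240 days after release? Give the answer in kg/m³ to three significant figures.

0.0643 kg/m³

For an instantaneous plane source, C(x,t) = M/(n_e·A·√(4πDt)) · exp(−(x−vt)²/(4Dt)), with n_e·A the pore (flow) area.
Plume center vt = 0.47 × 240 = 112.8 m, so the well at 110 m is 2.8 m upgradient of the peak.
√(4πDt) = 13.67 m, giving peak height M/(n_e·A·√(4πDt)) = 24/(0.42 × 57 × 13.67) = 0.07334 kg/m³.
(x−vt)²/(4Dt) = (-2.8)²/(4 × 0.062 × 240) = 0.1317; exp(−0.1317) = 0.8766.
C = 0.07334 × 0.8766 = 0.0643 kg/m³.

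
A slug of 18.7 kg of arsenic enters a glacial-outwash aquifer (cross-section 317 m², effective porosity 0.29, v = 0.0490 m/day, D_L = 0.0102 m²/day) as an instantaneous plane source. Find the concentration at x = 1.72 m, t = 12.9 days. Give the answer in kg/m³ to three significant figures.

For an instantaneous plane source, C(x,t) = M/(n_e·A·√(4πDt)) · exp(−(x−vt)²/(4Dt)), with n_e·A the pore (flow) area.
Plume center vt = 0.0490 × 12.9 = 0.6321 m, so the well at 1.72 m is 1.0879 m downgradient of the peak.
√(4πDt) = 1.286 m, giving peak height M/(n_e·A·√(4πDt)) = 18.7/(0.29 × 317 × 1.286) = 0.1582 kg/m³.
(x−vt)²/(4Dt) = (1.0879)²/(4 × 0.0102 × 12.9) = 2.249; exp(−2.249) = 0.1055.
C = 0.1582 × 0.1055 = 0.0167 kg/m³.

0.0167 kg/m³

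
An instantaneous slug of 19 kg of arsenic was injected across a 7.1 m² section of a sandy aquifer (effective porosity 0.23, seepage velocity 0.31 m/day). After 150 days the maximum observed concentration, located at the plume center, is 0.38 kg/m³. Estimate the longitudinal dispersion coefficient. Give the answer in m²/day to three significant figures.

0.497 m²/day

At the plume center C_max = M/(n_e·A·√(4πDt)), so D = M²/(4πt·(n_e·A·C_max)²).
n_e·A·C_max = 0.23 × 7.1 × 0.38 = 0.6205 kg/m.
D = 19²/(4π × 150 × 0.6205²) = 0.497 m²/day.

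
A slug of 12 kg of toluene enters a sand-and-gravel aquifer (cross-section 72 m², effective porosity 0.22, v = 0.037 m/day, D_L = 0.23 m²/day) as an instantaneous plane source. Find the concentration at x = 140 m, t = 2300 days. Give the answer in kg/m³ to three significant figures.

0.00224 kg/m³

For an instantaneous plane source, C(x,t) = M/(n_e·A·√(4πDt)) · exp(−(x−vt)²/(4Dt)), with n_e·A the pore (flow) area.
Plume center vt = 0.037 × 2300 = 85.1 m, so the well at 140 m is 54.9 m downgradient of the peak.
√(4πDt) = 81.53 m, giving peak height M/(n_e·A·√(4πDt)) = 12/(0.22 × 72 × 81.53) = 0.009292 kg/m³.
(x−vt)²/(4Dt) = (54.9)²/(4 × 0.23 × 2300) = 1.424; exp(−1.424) = 0.2407.
C = 0.009292 × 0.2407 = 0.00224 kg/m³.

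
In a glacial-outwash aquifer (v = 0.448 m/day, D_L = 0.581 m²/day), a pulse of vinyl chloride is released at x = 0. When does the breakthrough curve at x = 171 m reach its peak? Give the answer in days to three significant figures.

For the 1D instantaneous-source solution, setting ∂C/∂t = 0 at fixed x gives v²t² + 2Dt − x² = 0, so t = (√(D² + v²x²) − D)/v².
√(D² + v²x²) = √(0.581² + 0.448² × 171²) = 76.61; v² = 0.200704.
t = (76.61 − 0.581)/0.200704 = 379 days (vs. the pure-advection estimate x/v = 382 d).

379 days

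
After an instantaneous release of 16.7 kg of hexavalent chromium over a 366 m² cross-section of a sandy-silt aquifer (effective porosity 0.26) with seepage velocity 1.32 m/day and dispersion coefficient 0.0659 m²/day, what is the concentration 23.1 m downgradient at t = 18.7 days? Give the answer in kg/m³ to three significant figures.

0.0268 kg/m³

For an instantaneous plane source, C(x,t) = M/(n_e·A·√(4πDt)) · exp(−(x−vt)²/(4Dt)), with n_e·A the pore (flow) area.
Plume center vt = 1.32 × 18.7 = 24.684 m, so the well at 23.1 m is 1.584 m upgradient of the peak.
√(4πDt) = 3.935 m, giving peak height M/(n_e·A·√(4πDt)) = 16.7/(0.26 × 366 × 3.935) = 0.04460 kg/m³.
(x−vt)²/(4Dt) = (-1.584)²/(4 × 0.0659 × 18.7) = 0.5090; exp(−0.5090) = 0.6011.
C = 0.04460 × 0.6011 = 0.0268 kg/m³.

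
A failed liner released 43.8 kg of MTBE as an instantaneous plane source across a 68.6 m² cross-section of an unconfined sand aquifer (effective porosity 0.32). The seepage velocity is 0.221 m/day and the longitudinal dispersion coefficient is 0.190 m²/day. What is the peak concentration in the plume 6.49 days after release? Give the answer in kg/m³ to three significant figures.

The peak of an instantaneous 1D plume sits at x = vt; there the Gaussian factor is 1 and C_max = M/(n_e·A·√(4πDt)), where n_e·A is the pore area the mass is dissolved in.
√(4πDt) = √(4π × 0.190 × 6.49) = 3.936 m, so C_max = 43.8/(0.32 × 68.6 × 3.936) = 0.507 kg/m³.

0.507 kg/m³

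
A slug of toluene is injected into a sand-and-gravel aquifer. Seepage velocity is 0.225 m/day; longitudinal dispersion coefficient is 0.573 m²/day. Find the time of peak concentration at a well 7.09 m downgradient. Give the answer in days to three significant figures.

22.2 days

For the 1D instantaneous-source solution, setting ∂C/∂t = 0 at fixed x gives v²t² + 2Dt − x² = 0, so t = (√(D² + v²x²) − D)/v².
√(D² + v²x²) = √(0.573² + 0.225² × 7.09²) = 1.695; v² = 0.050625.
t = (1.695 − 0.573)/0.050625 = 22.2 days (vs. the pure-advection estimate x/v = 31.5 d).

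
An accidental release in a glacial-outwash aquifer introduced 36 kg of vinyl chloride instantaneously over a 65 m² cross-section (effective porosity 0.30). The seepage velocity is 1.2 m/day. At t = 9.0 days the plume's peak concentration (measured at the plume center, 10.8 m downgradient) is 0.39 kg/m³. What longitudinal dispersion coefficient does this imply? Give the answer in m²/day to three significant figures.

0.198 m²/day

At the plume center C_max = M/(n_e·A·√(4πDt)), so D = M²/(4πt·(n_e·A·C_max)²).
n_e·A·C_max = 0.30 × 65 × 0.39 = 7.605 kg/m.
D = 36²/(4π × 9.0 × 7.605²) = 0.198 m²/day.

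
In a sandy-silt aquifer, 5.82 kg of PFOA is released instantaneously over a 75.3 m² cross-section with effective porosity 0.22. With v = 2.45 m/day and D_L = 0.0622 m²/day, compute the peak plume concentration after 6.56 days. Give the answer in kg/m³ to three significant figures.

The peak of an instantaneous 1D plume sits at x = vt; there the Gaussian factor is 1 and C_max = M/(n_e·A·√(4πDt)), where n_e·A is the pore area the mass is dissolved in.
√(4πDt) = √(4π × 0.0622 × 6.56) = 2.264 m, so C_max = 5.82/(0.22 × 75.3 × 2.264) = 0.155 kg/m³.

0.155 kg/m³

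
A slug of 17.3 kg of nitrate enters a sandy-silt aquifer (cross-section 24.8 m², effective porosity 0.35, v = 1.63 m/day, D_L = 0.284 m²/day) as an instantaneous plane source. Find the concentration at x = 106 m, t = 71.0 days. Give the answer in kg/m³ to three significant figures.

0.0387 kg/m³

For an instantaneous plane source, C(x,t) = M/(n_e·A·√(4πDt)) · exp(−(x−vt)²/(4Dt)), with n_e·A the pore (flow) area.
Plume center vt = 1.63 × 71.0 = 115.73 m, so the well at 106 m is 9.73 m upgradient of the peak.
√(4πDt) = 15.92 m, giving peak height M/(n_e·A·√(4πDt)) = 17.3/(0.35 × 24.8 × 15.92) = 0.1252 kg/m³.
(x−vt)²/(4Dt) = (-9.73)²/(4 × 0.284 × 71.0) = 1.174; exp(−1.174) = 0.3091.
C = 0.1252 × 0.3091 = 0.0387 kg/m³.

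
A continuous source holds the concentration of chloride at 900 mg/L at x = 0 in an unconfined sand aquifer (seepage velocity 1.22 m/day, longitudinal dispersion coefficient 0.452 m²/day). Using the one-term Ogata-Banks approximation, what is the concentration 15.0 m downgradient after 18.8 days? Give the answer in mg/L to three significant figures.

For a continuous step input, C/C₀ ≈ ½·erfc((x−vt)/(2√(Dt))).
vt = 1.22 × 18.8 = 22.936 m and 2√(Dt) = 2√(0.452 × 18.8) = 5.830 m.
Argument (x−vt)/(2√(Dt)) = (15.0 − 22.936)/5.830 = -1.361; ½·erfc(-1.361) = 0.9729.
C = 900 × 0.9729 = 876 mg/L.

876 mg/L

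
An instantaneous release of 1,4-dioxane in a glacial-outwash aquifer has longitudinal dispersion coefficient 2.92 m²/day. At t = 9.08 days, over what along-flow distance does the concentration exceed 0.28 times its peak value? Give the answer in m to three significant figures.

The plume is Gaussian with σ = √(2Dt) = √(2 × 2.92 × 9.08) = 7.282 m.
C/C_peak = exp(−Δx²/(2σ²)) = 0.28 ⇒ Δx = σ·√(−2 ln 0.28) = 7.282 × 1.596 = 11.62 m.
Width = 2Δx = 23.2 m.

23.2 m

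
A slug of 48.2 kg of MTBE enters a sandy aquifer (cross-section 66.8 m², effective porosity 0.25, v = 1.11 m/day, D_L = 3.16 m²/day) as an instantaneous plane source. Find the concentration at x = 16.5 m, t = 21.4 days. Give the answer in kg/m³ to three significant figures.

0.0815 kg/m³

For an instantaneous plane source, C(x,t) = M/(n_e·A·√(4πDt)) · exp(−(x−vt)²/(4Dt)), with n_e·A the pore (flow) area.
Plume center vt = 1.11 × 21.4 = 23.754 m, so the well at 16.5 m is 7.254 m upgradient of the peak.
√(4πDt) = 29.15 m, giving peak height M/(n_e·A·√(4πDt)) = 48.2/(0.25 × 66.8 × 29.15) = 0.09901 kg/m³.
(x−vt)²/(4Dt) = (-7.254)²/(4 × 3.16 × 21.4) = 0.1945; exp(−0.1945) = 0.8232.
C = 0.09901 × 0.8232 = 0.0815 kg/m³.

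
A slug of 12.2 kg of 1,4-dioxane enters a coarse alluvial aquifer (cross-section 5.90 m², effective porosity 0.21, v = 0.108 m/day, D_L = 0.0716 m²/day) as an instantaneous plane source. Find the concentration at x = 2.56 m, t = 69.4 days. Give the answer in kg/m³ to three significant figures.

0.366 kg/m³

For an instantaneous plane source, C(x,t) = M/(n_e·A·√(4πDt)) · exp(−(x−vt)²/(4Dt)), with n_e·A the pore (flow) area.
Plume center vt = 0.108 × 69.4 = 7.4952 m, so the well at 2.56 m is 4.9352 m upgradient of the peak.
√(4πDt) = 7.902 m, giving peak height M/(n_e·A·√(4πDt)) = 12.2/(0.21 × 5.90 × 7.902) = 1.246 kg/m³.
(x−vt)²/(4Dt) = (-4.9352)²/(4 × 0.0716 × 69.4) = 1.225; exp(−1.225) = 0.2938.
C = 1.246 × 0.2938 = 0.366 kg/m³.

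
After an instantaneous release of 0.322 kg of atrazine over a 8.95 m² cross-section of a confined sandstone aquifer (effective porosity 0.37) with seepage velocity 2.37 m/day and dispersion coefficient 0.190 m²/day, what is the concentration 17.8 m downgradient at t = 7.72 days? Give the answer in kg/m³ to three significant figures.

0.0217 kg/m³

For an instantaneous plane source, C(x,t) = M/(n_e·A·√(4πDt)) · exp(−(x−vt)²/(4Dt)), with n_e·A the pore (flow) area.
Plume center vt = 2.37 × 7.72 = 18.2964 m, so the well at 17.8 m is 0.4964 m upgradient of the peak.
√(4πDt) = 4.293 m, giving peak height M/(n_e·A·√(4πDt)) = 0.322/(0.37 × 8.95 × 4.293) = 0.02265 kg/m³.
(x−vt)²/(4Dt) = (-0.4964)²/(4 × 0.190 × 7.72) = 0.04200; exp(−0.04200) = 0.9589.
C = 0.02265 × 0.9589 = 0.0217 kg/m³.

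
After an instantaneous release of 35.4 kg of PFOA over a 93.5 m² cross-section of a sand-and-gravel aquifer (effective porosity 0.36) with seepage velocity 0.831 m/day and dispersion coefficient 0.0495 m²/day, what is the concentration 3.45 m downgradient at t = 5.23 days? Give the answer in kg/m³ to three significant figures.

0.268 kg/m³

For an instantaneous plane source, C(x,t) = M/(n_e·A·√(4πDt)) · exp(−(x−vt)²/(4Dt)), with n_e·A the pore (flow) area.
Plume center vt = 0.831 × 5.23 = 4.34613 m, so the well at 3.45 m is 0.89613 m upgradient of the peak.
√(4πDt) = 1.804 m, giving peak height M/(n_e·A·√(4πDt)) = 35.4/(0.36 × 93.5 × 1.804) = 0.5830 kg/m³.
(x−vt)²/(4Dt) = (-0.89613)²/(4 × 0.0495 × 5.23) = 0.7755; exp(−0.7755) = 0.4605.
C = 0.5830 × 0.4605 = 0.268 kg/m³.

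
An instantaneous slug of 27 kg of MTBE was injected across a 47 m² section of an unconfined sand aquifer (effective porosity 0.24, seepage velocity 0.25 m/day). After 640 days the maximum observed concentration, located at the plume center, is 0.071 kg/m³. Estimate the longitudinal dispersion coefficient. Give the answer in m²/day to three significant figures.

0.141 m²/day

At the plume center C_max = M/(n_e·A·√(4πDt)), so D = M²/(4πt·(n_e·A·C_max)²).
n_e·A·C_max = 0.24 × 47 × 0.071 = 0.8009 kg/m.
D = 27²/(4π × 640 × 0.8009²) = 0.141 m²/day.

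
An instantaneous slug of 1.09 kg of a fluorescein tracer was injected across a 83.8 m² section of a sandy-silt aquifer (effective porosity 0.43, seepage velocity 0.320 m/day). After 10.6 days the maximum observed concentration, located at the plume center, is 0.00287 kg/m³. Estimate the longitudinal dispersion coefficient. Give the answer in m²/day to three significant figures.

0.834 m²/day

At the plume center C_max = M/(n_e·A·√(4πDt)), so D = M²/(4πt·(n_e·A·C_max)²).
n_e·A·C_max = 0.43 × 83.8 × 0.00287 = 0.1034 kg/m.
D = 1.09²/(4π × 10.6 × 0.1034²) = 0.834 m²/day.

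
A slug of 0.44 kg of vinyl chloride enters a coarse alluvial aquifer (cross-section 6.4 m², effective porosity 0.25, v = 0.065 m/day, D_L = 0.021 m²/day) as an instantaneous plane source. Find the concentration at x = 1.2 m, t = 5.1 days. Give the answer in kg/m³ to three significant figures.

For an instantaneous plane source, C(x,t) = M/(n_e·A·√(4πDt)) · exp(−(x−vt)²/(4Dt)), with n_e·A the pore (flow) area.
Plume center vt = 0.065 × 5.1 = 0.3315 m, so the well at 1.2 m is 0.8685 m downgradient of the peak.
√(4πDt) = 1.160 m, giving peak height M/(n_e·A·√(4πDt)) = 0.44/(0.25 × 6.4 × 1.160) = 0.2371 kg/m³.
(x−vt)²/(4Dt) = (0.8685)²/(4 × 0.021 × 5.1) = 1.761; exp(−1.761) = 0.1719.
C = 0.2371 × 0.1719 = 0.0408 kg/m³.

0.0408 kg/m³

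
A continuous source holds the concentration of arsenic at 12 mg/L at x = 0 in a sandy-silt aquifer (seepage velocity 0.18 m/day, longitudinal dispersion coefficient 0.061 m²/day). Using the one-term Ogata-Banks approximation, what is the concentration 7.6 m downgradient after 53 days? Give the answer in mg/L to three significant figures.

9.33 mg/L

For a continuous step input, C/C₀ ≈ ½·erfc((x−vt)/(2√(Dt))).
vt = 0.18 × 53 = 9.54 m and 2√(Dt) = 2√(0.061 × 53) = 3.596 m.
Argument (x−vt)/(2√(Dt)) = (7.6 − 9.54)/3.596 = -0.5395; ½·erfc(-0.5395) = 0.7773.
C = 12 × 0.7773 = 9.33 mg/L.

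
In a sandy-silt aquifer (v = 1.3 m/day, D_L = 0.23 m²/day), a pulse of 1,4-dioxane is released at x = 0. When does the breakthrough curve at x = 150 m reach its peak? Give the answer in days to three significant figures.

For the 1D instantaneous-source solution, setting ∂C/∂t = 0 at fixed x gives v²t² + 2Dt − x² = 0, so t = (√(D² + v²x²) − D)/v².
√(D² + v²x²) = √(0.23² + 1.3² × 150²) = 195.0; v² = 1.69.
t = (195.0 − 0.23)/1.69 = 115 days (vs. the pure-advection estimate x/v = 115 d).

115 days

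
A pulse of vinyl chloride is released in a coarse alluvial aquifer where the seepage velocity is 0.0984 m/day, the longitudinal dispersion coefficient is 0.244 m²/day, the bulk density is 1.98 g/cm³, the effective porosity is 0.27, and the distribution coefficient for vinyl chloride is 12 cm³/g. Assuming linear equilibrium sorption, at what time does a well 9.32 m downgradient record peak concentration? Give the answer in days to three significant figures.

6480 days

Retardation factor R = 1 + ρ_b·K_d/n = 1 + 1.98 × 12/0.27 = 89.00.
Sorption retards both mechanisms: v_R = v/R = 0.001106 m/day, D_R = D/R = 0.002742 m²/day.
Peak time from v_R²t² + 2D_R t − x² = 0: t = (√(D_R² + v_R²x²) − D_R)/v_R².
√(D_R² + v_R²x²) = √(0.002742² + 0.001106² × 9.32²) = 0.01067; v_R² = 1.223e-06.
t = (0.01067 − 0.002742)/1.223e-06 = 6480 days.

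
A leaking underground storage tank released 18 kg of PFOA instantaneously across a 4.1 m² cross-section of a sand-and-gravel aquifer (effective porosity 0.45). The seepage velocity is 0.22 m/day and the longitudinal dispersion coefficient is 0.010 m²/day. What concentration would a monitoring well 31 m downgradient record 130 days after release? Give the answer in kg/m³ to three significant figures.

For an instantaneous plane source, C(x,t) = M/(n_e·A·√(4πDt)) · exp(−(x−vt)²/(4Dt)), with n_e·A the pore (flow) area.
Plume center vt = 0.22 × 130 = 28.6 m, so the well at 31 m is 2.4 m downgradient of the peak.
√(4πDt) = 4.042 m, giving peak height M/(n_e·A·√(4πDt)) = 18/(0.45 × 4.1 × 4.042) = 2.414 kg/m³.
(x−vt)²/(4Dt) = (2.4)²/(4 × 0.010 × 130) = 1.108; exp(−1.108) = 0.3302.
C = 2.414 × 0.3302 = 0.797 kg/m³.

0.797 kg/m³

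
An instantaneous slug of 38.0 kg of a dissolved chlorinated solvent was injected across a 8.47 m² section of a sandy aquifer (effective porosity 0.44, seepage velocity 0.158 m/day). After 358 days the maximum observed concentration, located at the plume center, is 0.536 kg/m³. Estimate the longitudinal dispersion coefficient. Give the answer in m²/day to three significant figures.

At the plume center C_max = M/(n_e·A·√(4πDt)), so D = M²/(4πt·(n_e·A·C_max)²).
n_e·A·C_max = 0.44 × 8.47 × 0.536 = 1.998 kg/m.
D = 38.0²/(4π × 358 × 1.998²) = 0.0804 m²/day.

0.0804 m²/day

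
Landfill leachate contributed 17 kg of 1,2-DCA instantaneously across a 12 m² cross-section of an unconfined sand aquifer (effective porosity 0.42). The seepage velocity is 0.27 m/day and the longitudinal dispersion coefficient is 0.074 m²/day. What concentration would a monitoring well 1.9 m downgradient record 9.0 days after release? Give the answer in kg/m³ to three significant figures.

For an instantaneous plane source, C(x,t) = M/(n_e·A·√(4πDt)) · exp(−(x−vt)²/(4Dt)), with n_e·A the pore (flow) area.
Plume center vt = 0.27 × 9.0 = 2.43 m, so the well at 1.9 m is 0.53 m upgradient of the peak.
√(4πDt) = 2.893 m, giving peak height M/(n_e·A·√(4πDt)) = 17/(0.42 × 12 × 2.893) = 1.166 kg/m³.
(x−vt)²/(4Dt) = (-0.53)²/(4 × 0.074 × 9.0) = 0.1054; exp(−0.1054) = 0.9000.
C = 1.166 × 0.9000 = 1.05 kg/m³.

1.05 kg/m³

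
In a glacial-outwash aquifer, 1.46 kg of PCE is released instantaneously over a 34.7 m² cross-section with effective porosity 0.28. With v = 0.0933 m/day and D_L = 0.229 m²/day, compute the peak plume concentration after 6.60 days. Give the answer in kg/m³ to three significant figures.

The peak of an instantaneous 1D plume sits at x = vt; there the Gaussian factor is 1 and C_max = M/(n_e·A·√(4πDt)), where n_e·A is the pore area the mass is dissolved in.
√(4πDt) = √(4π × 0.229 × 6.60) = 4.358 m, so C_max = 1.46/(0.28 × 34.7 × 4.358) = 0.0345 kg/m³.

0.0345 kg/m³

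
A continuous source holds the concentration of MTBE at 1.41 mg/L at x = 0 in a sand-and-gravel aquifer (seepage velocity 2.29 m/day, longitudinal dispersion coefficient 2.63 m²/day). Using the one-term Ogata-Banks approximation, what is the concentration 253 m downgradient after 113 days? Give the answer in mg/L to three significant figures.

0.837 mg/L

For a continuous step input, C/C₀ ≈ ½·erfc((x−vt)/(2√(Dt))).
vt = 2.29 × 113 = 258.77 m and 2√(Dt) = 2√(2.63 × 113) = 34.48 m.
Argument (x−vt)/(2√(Dt)) = (253 − 258.77)/34.48 = -0.1673; ½·erfc(-0.1673) = 0.5935.
C = 1.41 × 0.5935 = 0.837 mg/L.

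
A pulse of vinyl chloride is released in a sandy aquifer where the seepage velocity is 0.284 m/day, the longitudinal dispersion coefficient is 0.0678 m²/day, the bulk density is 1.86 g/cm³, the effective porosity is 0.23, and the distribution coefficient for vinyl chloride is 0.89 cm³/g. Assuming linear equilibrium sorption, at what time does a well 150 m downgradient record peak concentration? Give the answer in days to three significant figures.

4320 days

Retardation factor R = 1 + ρ_b·K_d/n = 1 + 1.86 × 0.89/0.23 = 8.197.
Sorption retards both mechanisms: v_R = v/R = 0.03465 m/day, D_R = D/R = 0.008271 m²/day.
Peak time from v_R²t² + 2D_R t − x² = 0: t = (√(D_R² + v_R²x²) − D_R)/v_R².
√(D_R² + v_R²x²) = √(0.008271² + 0.03465² × 150²) = 5.198; v_R² = 0.001201.
t = (5.198 − 0.008271)/0.001201 = 4320 days.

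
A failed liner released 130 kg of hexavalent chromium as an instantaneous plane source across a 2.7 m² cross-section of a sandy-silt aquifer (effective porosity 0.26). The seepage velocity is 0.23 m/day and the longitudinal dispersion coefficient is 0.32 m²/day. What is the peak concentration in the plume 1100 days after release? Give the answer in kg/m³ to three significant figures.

2.78 kg/m³

The peak of an instantaneous 1D plume sits at x = vt; there the Gaussian factor is 1 and C_max = M/(n_e·A·√(4πDt)), where n_e·A is the pore area the mass is dissolved in.
√(4πDt) = √(4π × 0.32 × 1100) = 66.51 m, so C_max = 130/(0.26 × 2.7 × 66.51) = 2.78 kg/m³.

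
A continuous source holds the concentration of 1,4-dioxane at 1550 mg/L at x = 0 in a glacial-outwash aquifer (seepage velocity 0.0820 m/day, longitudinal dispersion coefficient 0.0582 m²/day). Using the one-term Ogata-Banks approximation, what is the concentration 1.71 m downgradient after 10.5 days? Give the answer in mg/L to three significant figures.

343 mg/L

For a continuous step input, C/C₀ ≈ ½·erfc((x−vt)/(2√(Dt))).
vt = 0.0820 × 10.5 = 0.861 m and 2√(Dt) = 2√(0.0582 × 10.5) = 1.563 m.
Argument (x−vt)/(2√(Dt)) = (1.71 − 0.861)/1.563 = 0.5432; ½·erfc(0.5432) = 0.2212.
C = 1550 × 0.2212 = 343 mg/L.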